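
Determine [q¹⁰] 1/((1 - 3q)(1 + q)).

44287

Partial fractions give a closed form: a_n = (3/4)·3^n + (1/4)·(-1)^n.
At n = 10: a_10 = 44287.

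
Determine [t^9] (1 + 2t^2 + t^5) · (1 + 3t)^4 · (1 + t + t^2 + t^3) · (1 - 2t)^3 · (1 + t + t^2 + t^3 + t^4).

(1 + 2t^2 + t^5) has coefficients 1,0,2,0,0,1 for degrees 0…5.
(1 + 3t)^4 has coefficients 1,12,54,108,81,0,0,0,0,0 for degrees 0…9.
Multiplying by (1 + t + t^2 + t^3) gives running coefficients 1,13,67,175,255,243,189,81,0,0 for degrees 0…9.
Multiplying by (1 - 2t)^3 gives running coefficients 1,7,1,-79,-95,277,391,-177,-162,-540 for degrees 0…9.
Finally multiplying by (1 + t + t^2 + t^3 + t^4), the product of all factors after the first has coefficients 1,8,9,-70,-165,111,495,317,234,-211 for degrees 0…9.
[t^9] = 1·(-211) + 2·317 + 1·(-165) = 258.

258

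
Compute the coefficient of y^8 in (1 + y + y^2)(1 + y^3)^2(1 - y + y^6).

1

(1 + y + y^2) has coefficients 1,1,1 for degrees 0…2.
(1 + y^3)^2 has coefficients 1,0,0,2,0,0,1,0,0 for degrees 0…8.
Finally multiplying by (1 - y + y^6), the product of all factors after the first has coefficients 1,-1,0,2,-2,0,2,-1,0 for degrees 0…8.
[y^8] = 1·0 + 1·(-1) + 1·2 = 1.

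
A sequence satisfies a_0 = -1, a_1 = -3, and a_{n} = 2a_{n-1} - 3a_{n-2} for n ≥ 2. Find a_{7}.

The ordinary generating function has denominator 1 - 2z + 3z^2.
Iterating the recurrence: a_0,…,a_{7} = -1, -3, -3, 3, 15, 21, -3, -69.

-69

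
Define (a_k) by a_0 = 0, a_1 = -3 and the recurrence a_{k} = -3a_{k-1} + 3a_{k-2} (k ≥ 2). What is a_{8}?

27945

The ordinary generating function has denominator 1 + 3z - 3z^2.
Iterating the recurrence: a_0,…,a_{8} = 0, -3, 9, -36, 135, -513, 1944, -7371, 27945.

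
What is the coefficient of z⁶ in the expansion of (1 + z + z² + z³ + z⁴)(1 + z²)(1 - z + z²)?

(1 + z + z² + z³ + z⁴) has coefficients 1,1,1,1,1 for degrees 0…4.
(1 + z²) has coefficients 1,0,1,0,0,0,0 for degrees 0…6.
Finally multiplying by (1 - z + z²), the product of all factors after the first has coefficients 1,-1,2,-1,1,0,0 for degrees 0…6.
[z⁶] = 1·0 + 1·0 + 1·1 + 1·(-1) + 1·2 = 2.

2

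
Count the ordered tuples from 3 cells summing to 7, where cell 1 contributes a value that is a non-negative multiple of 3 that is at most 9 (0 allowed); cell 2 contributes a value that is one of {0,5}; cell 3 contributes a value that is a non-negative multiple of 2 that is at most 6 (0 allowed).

2

The generating function for the choices is (1 + x^3 + x^6 + x^9)·(1 + x^5)·(1 + x^2 + x^4 + x^6); the count is [x^7].
(1 + x^3 + x^6 + x^9) has coefficients 1,0,0,1,0,0,1,0 for degrees 0…7.
(1 + x^5) has coefficients 1,0,0,0,0,1,0,0 for degrees 0…7.
Finally multiplying by (1 + x^2 + x^4 + x^6), the product of all factors after the first has coefficients 1,0,1,0,1,1,1,1 for degrees 0…7.
[x^7] = 1·1 + 1·1 + 1·0 = 2.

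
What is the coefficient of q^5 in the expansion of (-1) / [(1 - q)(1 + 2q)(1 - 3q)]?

Partial fractions give a closed form: a_n = (1/6)·1^n + (-4/15)·(-2)^n + (-9/10)·3^n.
At n = 5: a_5 = -210.

-210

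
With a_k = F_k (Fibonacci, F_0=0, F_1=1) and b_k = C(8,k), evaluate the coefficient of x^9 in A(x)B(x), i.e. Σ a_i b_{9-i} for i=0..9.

Write out a_i and b_{9-i} for i = 0,…,9 and sum the products.
Σ = 0·0 + 1·1 + 1·8 + 2·28 + 3·56 + 5·70 + 8·56 + 13·28 + 21·8 + 34·1 = 1597.

1597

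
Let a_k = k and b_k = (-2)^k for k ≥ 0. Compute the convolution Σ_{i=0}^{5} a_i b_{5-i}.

9

The convolution is the t^5 coefficient of A(t)B(t).
Σ = 0·(-32) + 1·16 + 2·(-8) + 3·4 + 4·(-2) + 5·1 = 9.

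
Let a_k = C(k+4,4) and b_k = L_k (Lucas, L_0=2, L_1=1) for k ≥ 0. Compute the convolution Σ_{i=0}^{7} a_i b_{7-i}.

Write out a_i and b_{7-i} for i = 0,…,7 and sum the products.
Σ = 1·29 + 5·18 + 15·11 + 35·7 + 70·4 + 126·3 + 210·1 + 330·2 = 2057.

2057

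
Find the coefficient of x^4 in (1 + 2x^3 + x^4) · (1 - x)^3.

(1 + 2x^3 + x^4) has coefficients 1,0,0,2,1 for degrees 0…4.
(1 - x)^3 has coefficients 1,-3,3,-1,0 for degrees 0…4.
[x^4] = 1·0 + 2·(-3) + 1·1 = -5.

-5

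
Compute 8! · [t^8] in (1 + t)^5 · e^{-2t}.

4096

The EGF product rule gives c_8 = Σ_{k_1+k_2=8} C(8; k_1,k_2) · ∏ g_i(k_i), where (1+t)^5 gives the falling factorial (5)_k; e^{-2t} gives (-2)^k.
g_1(k) for k = 0…8: 1, 5, 20, 60, 120, 120, 0, 0, 0.
g_2(k) for k = 0…8: 1, -2, 4, -8, 16, -32, 64, -128, 256.
c_8 = Σ_k C(8,k)·g_1(k)·g_2(8−k) = 1·1·256 + 8·5·(-128) + 28·20·64 + 56·60·(-32) + 70·120·16 + 56·120·(-8) = 256 − 5120 + 35840 − 107520 + 134400 − 53760 = 4096.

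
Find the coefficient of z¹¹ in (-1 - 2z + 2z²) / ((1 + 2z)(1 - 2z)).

The denominator gives the recurrence a_n = 4a_(n−2) for n ≥ 3; the numerator fixes a_0 = -1, a_1 = -2, a_2 = -2.
Iterating: -1, -2, -2, -8, -8, -32, -32, -128, -128, -512, -512, -2048, so a_11 = -2048.

-2048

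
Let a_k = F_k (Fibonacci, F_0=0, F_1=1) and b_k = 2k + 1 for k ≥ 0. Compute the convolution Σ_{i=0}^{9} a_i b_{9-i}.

354

Write out a_i and b_{9-i} for i = 0,…,9 and sum the products.
Σ = 0·19 + 1·17 + 1·15 + 2·13 + 3·11 + 5·9 + 8·7 + 13·5 + 21·3 + 34·1 = 354.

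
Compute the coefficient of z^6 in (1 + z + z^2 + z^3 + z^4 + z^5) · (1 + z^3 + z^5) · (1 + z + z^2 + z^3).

9

(1 + z + z^2 + z^3 + z^4 + z^5) has coefficients 1,1,1,1,1,1 for degrees 0…5.
(1 + z^3 + z^5) has coefficients 1,0,0,1,0,1,0 for degrees 0…6.
Finally multiplying by (1 + z + z^2 + z^3), the product of all factors after the first has coefficients 1,1,1,2,1,2,2 for degrees 0…6.
[z^6] = 1·2 + 1·2 + 1·1 + 1·2 + 1·1 + 1·1 = 9.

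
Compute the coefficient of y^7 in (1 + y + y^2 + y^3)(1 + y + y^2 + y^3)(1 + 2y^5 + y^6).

8

(1 + y + y^2 + y^3) has coefficients 1,1,1,1 for degrees 0…3.
(1 + y + y^2 + y^3) has coefficients 1,1,1,1,0,0,0,0 for degrees 0…7.
Finally multiplying by (1 + 2y^5 + y^6), the product of all factors after the first has coefficients 1,1,1,1,0,2,3,3 for degrees 0…7.
[y^7] = 1·3 + 1·3 + 1·2 + 1·0 = 8.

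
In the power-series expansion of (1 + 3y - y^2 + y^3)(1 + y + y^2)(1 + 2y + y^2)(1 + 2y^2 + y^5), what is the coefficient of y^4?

33

(1 + 3y - y^2 + y^3) has coefficients 1,3,-1,1 for degrees 0…3.
(1 + y + y^2) has coefficients 1,1,1,0,0 for degrees 0…4.
Multiplying by (1 + 2y + y^2) gives running coefficients 1,3,4,3,1 for degrees 0…4.
Finally multiplying by (1 + 2y^2 + y^5), the product of all factors after the first has coefficients 1,3,6,9,9 for degrees 0…4.
[y^4] = 1·9 + 3·9 − 1·6 + 1·3 = 33.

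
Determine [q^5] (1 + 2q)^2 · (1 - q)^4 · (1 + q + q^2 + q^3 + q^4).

-5

(1 + 2q)^2 has coefficients 1,4,4 for degrees 0…2.
(1 - q)^4 has coefficients 1,-4,6,-4,1,0 for degrees 0…5.
Finally multiplying by (1 + q + q^2 + q^3 + q^4), the product of all factors after the first has coefficients 1,-3,3,-1,0,-1 for degrees 0…5.
[q^5] = 1·(-1) + 4·0 + 4·(-1) = -5.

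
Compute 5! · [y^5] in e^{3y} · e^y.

1024

The EGF product rule gives c_5 = Σ_{k_1+k_2=5} C(5; k_1,k_2) · ∏ g_i(k_i), where e^{3y} gives (3)^k; e^y gives (1)^k.
g_1(k) for k = 0…5: 1, 3, 9, 27, 81, 243.
g_2(k) for k = 0…5: 1, 1, 1, 1, 1, 1.
c_5 = Σ_k C(5,k)·g_1(k)·g_2(5−k) = 1·1·1 + 5·3·1 + 10·9·1 + 10·27·1 + 5·81·1 + 1·243·1 = 1 + 15 + 90 + 270 + 405 + 243 = 1024.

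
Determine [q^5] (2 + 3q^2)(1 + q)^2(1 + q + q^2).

(2 + 3q^2) has coefficients 2,0,3 for degrees 0…2.
(1 + q)^2 has coefficients 1,2,1,0,0,0 for degrees 0…5.
Finally multiplying by (1 + q + q^2), the product of all factors after the first has coefficients 1,3,4,3,1,0 for degrees 0…5.
[q^5] = 2·0 + 3·3 = 9.

9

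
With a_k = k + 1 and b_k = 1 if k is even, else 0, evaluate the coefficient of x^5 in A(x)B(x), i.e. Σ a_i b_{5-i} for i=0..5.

The convolution is the t^5 coefficient of A(t)B(t).
Σ = 1·0 + 2·1 + 3·0 + 4·1 + 5·0 + 6·1 = 12.

12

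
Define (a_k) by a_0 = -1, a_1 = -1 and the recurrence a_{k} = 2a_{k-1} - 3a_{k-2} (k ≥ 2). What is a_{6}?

The ordinary generating function has denominator 1 - 2z + 3z^2.
Iterating the recurrence: a_0,…,a_{6} = -1, -1, 1, 5, 7, -1, -23.

-23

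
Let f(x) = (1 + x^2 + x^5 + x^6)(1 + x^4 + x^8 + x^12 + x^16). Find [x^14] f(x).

(1 + x^2 + x^5 + x^6) has coefficients 1,0,1,0,0,1,1 for degrees 0…6.
(1 + x^4 + x^8 + x^12 + x^16) has coefficients 1,0,0,0,1,0,0,0,1,0,0,0,1,0,0 for degrees 0…14.
[x^14] = 1·0 + 1·1 + 1·0 + 1·1 = 2.

2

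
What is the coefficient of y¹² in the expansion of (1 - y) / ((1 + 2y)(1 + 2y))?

The denominator gives the recurrence a_n = −4a_(n−1) − 4a_(n−2) for n ≥ 2; the numerator fixes a_0 = 1, a_1 = -5.
Iterating: 1, -5, 16, -44, 112, -272, 640, -1472, 3328, -7424, 16384, -35840, 77824, so a_12 = 77824.

77824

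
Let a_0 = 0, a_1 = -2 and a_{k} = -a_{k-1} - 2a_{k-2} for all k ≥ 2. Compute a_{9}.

The ordinary generating function has denominator 1 + t + 2t^2.
Iterating the recurrence: a_0,…,a_{9} = 0, -2, 2, 2, -6, 2, 10, -14, -6, 34.

34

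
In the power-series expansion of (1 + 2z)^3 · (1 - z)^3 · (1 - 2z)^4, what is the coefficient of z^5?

(1 + 2z)^3 has coefficients 1,6,12,8 for degrees 0…3.
(1 - z)^3 has coefficients 1,-3,3,-1,0,0 for degrees 0…5.
Finally multiplying by (1 - 2z)^4, the product of all factors after the first has coefficients 1,-11,51,-129,192,-168 for degrees 0…5.
[z^5] = 1·(-168) + 6·192 + 12·(-129) + 8·51 = -156.

-156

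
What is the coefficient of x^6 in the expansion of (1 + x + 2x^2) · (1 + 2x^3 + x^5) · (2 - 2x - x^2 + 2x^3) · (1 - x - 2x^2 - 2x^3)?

-16

(1 + x + 2x^2) has coefficients 1,1,2 for degrees 0…2.
(1 + 2x^3 + x^5) has coefficients 1,0,0,2,0,1,0 for degrees 0…6.
Multiplying by (2 - 2x - x^2 + 2x^3) gives running coefficients 2,-2,-1,6,-4,0,2 for degrees 0…6.
Finally multiplying by (1 - x - 2x^2 - 2x^3), the product of all factors after the first has coefficients 2,-4,-3,7,-4,-6,-2 for degrees 0…6.
[x^6] = 1·(-2) + 1·(-6) + 2·(-4) = -16.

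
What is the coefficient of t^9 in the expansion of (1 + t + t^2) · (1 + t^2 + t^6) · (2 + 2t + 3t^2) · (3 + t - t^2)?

(1 + t + t^2) has coefficients 1,1,1 for degrees 0…2.
(1 + t^2 + t^6) has coefficients 1,0,1,0,0,0,1,0,0,0 for degrees 0…9.
Multiplying by (2 + 2t + 3t^2) gives running coefficients 2,2,5,2,3,0,2,2,3,0 for degrees 0…9.
Finally multiplying by (3 + t - t^2), the product of all factors after the first has coefficients 6,8,15,9,6,1,3,8,9,1 for degrees 0…9.
[t^9] = 1·1 + 1·9 + 1·8 = 18.

18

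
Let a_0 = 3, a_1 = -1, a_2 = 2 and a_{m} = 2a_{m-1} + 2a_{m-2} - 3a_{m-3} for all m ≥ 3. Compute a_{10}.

-1951

The ordinary generating function has denominator 1 - 2y - 2y^2 + 3y^3.
Iterating the recurrence: a_0,…,a_{10} = 3, -1, 2, -7, -7, -34, -61, -169, -358, -871, -1951.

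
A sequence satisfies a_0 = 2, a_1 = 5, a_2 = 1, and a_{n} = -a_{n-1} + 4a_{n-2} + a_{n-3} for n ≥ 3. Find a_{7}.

The ordinary generating function has denominator 1 + x - 4x^2 - x^3.
Iterating the recurrence: a_0,…,a_{7} = 2, 5, 1, 21, -12, 97, -124, 500.

500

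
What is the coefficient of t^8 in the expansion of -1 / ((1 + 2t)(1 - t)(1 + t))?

The denominator gives the recurrence a_n = −2a_(n−1) + a_(n−2) + 2a_(n−3) for n ≥ 3; the numerator fixes a_0 = -1, a_1 = 2, a_2 = -5.
Iterating: -1, 2, -5, 10, -21, 42, -85, 170, -341, so a_8 = -341.

-341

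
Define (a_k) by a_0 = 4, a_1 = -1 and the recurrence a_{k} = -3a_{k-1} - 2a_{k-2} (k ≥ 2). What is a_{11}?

6137

The ordinary generating function has denominator 1 + 3z + 2z^2.
Iterating the recurrence: a_0,…,a_{11} = 4, -1, -5, 17, -41, 89, -185, 377, -761, 1529, -3065, 6137.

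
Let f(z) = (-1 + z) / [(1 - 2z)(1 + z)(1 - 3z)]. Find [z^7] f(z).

Partial fractions give a closed form: a_n = (2/3)·2^n + (-1/6)·(-1)^n + (-3/2)·3^n.
At n = 7: a_7 = -3195.

-3195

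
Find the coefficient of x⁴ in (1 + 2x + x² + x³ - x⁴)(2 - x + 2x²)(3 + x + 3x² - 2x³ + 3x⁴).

8

(1 + 2x + x² + x³ - x⁴) has coefficients 1,2,1,1,-1 for degrees 0…4.
(2 - x + 2x²) has coefficients 2,-1,2,0,0 for degrees 0…4.
Finally multiplying by (3 + x + 3x² - 2x³ + 3x⁴), the product of all factors after the first has coefficients 6,-1,11,-5,14 for degrees 0…4.
[x⁴] = 1·14 + 2·(-5) + 1·11 + 1·(-1) − 1·6 = 8.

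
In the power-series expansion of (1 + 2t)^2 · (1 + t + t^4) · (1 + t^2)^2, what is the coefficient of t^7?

(1 + 2t)^2 has coefficients 1,4,4 for degrees 0…2.
(1 + t + t^4) has coefficients 1,1,0,0,1,0,0,0 for degrees 0…7.
Finally multiplying by (1 + t^2)^2, the product of all factors after the first has coefficients 1,1,2,2,2,1,2,0 for degrees 0…7.
[t^7] = 1·0 + 4·2 + 4·1 = 12.

12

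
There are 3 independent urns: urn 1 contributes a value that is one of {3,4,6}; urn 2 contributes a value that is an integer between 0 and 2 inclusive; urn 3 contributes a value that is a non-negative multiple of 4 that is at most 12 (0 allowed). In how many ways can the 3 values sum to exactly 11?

2

The generating function for the choices is (z^3 + z^4 + z^6)·(1 + z + z^2)·(1 + z^4 + z^8 + z^12); the count is [z^11].
(z^3 + z^4 + z^6) has coefficients 0,0,0,1,1,0,1 for degrees 0…6.
(1 + z + z^2) has coefficients 1,1,1,0,0,0,0,0,0,0,0,0 for degrees 0…11.
Finally multiplying by (1 + z^4 + z^8 + z^12), the product of all factors after the first has coefficients 1,1,1,0,1,1,1,0,1,1,1,0 for degrees 0…11.
[z^11] = 1·1 + 1·0 + 1·1 = 2.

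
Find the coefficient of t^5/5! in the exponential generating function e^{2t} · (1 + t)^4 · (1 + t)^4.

42112

The EGF product rule gives c_5 = Σ_{k_1+k_2+k_3=5} C(5; k_1,k_2,k_3) · ∏ g_i(k_i), where e^{2t} gives (2)^k; (1+t)^4 gives the falling factorial (4)_k; (1+t)^4 gives the falling factorial (4)_k.
g_1(k) for k = 0…5: 1, 2, 4, 8, 16, 32.
g_2(k) for k = 0…5: 1, 4, 12, 24, 24, 0.
g_3(k) for k = 0…5: 1, 4, 12, 24, 24, 0.
First combine the last two factors: h(k) = Σ_j C(k,j)·g_2(j)·g_3(k−j) for k = 0…5: 1, 8, 56, 336, 1680, 6720.
c_5 = Σ_k C(5,k)·g_1(k)·h(5−k) = 1·1·6720 + 5·2·1680 + 10·4·336 + 10·8·56 + 5·16·8 + 1·32·1 = 6720 + 16800 + 13440 + 4480 + 640 + 32 = 42112.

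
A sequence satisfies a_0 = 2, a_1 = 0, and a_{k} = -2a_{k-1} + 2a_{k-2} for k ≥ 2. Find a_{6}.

The ordinary generating function has denominator 1 + 2y - 2y^2.
Iterating the recurrence: a_0,…,a_{6} = 2, 0, 4, -8, 24, -64, 176.

176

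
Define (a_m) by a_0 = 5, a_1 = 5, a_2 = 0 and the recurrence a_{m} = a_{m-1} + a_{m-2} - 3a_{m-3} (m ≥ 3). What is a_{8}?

The ordinary generating function has denominator 1 - q - q^2 + 3q^3.
Iterating the recurrence: a_0,…,a_{8} = 5, 5, 0, -10, -25, -35, -30, 10, 85.

85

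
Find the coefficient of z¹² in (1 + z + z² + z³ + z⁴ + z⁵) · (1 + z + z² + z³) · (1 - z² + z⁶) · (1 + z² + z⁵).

(1 + z + z² + z³ + z⁴ + z⁵) has coefficients 1,1,1,1,1,1 for degrees 0…5.
(1 + z + z² + z³) has coefficients 1,1,1,1,0,0,0,0,0,0,0,0,0 for degrees 0…12.
Multiplying by (1 - z² + z⁶) gives running coefficients 1,1,0,0,-1,-1,1,1,1,1,0,0,0 for degrees 0…12.
Finally multiplying by (1 + z² + z⁵), the product of all factors after the first has coefficients 1,1,1,1,-1,0,1,0,2,1,0,2,1 for degrees 0…12.
[z¹²] = 1·1 + 1·2 + 1·0 + 1·1 + 1·2 + 1·0 = 6.

6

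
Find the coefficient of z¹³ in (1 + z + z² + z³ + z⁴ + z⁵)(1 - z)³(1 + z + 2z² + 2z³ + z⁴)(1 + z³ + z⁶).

(1 + z + z² + z³ + z⁴ + z⁵) has coefficients 1,1,1,1,1,1 for degrees 0…5.
(1 - z)³ has coefficients 1,-3,3,-1,0,0,0,0,0,0,0,0,0,0 for degrees 0…13.
Multiplying by (1 + z + 2z² + 2z³ + z⁴) gives running coefficients 1,-2,2,-2,0,1,1,-1,0,0,0,0,0,0 for degrees 0…13.
Finally multiplying by (1 + z³ + z⁶), the product of all factors after the first has coefficients 1,-2,2,-1,-2,3,0,-3,3,-1,-1,1,1,-1 for degrees 0…13.
[z¹³] = 1·(-1) + 1·1 + 1·1 + 1·(-1) + 1·(-1) + 1·3 = 2.

2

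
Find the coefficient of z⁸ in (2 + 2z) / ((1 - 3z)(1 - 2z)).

50952

Partial fractions give a closed form: a_n = (8)·3^n + (-6)·2^n.
At n = 8: a_8 = 50952.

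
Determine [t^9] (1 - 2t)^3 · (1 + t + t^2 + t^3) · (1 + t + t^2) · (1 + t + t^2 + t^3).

-18

(1 - 2t)^3 has coefficients 1,-6,12,-8 for degrees 0…3.
(1 + t + t^2 + t^3) has coefficients 1,1,1,1,0,0,0,0,0,0 for degrees 0…9.
Multiplying by (1 + t + t^2) gives running coefficients 1,2,3,3,2,1,0,0,0,0 for degrees 0…9.
Finally multiplying by (1 + t + t^2 + t^3), the product of all factors after the first has coefficients 1,3,6,9,10,9,6,3,1,0 for degrees 0…9.
[t^9] = 1·0 − 6·1 + 12·3 − 8·6 = -18.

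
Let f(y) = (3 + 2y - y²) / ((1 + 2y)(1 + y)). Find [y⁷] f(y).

-448

The denominator gives the recurrence a_n = −3a_(n−1) − 2a_(n−2) for n ≥ 3; the numerator fixes a_0 = 3, a_1 = -7, a_2 = 14.
Iterating: 3, -7, 14, -28, 56, -112, 224, -448, so a_7 = -448.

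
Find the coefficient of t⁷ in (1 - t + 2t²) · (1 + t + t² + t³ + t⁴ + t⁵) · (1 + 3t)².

26

(1 - t + 2t²) has coefficients 1,-1,2 for degrees 0…2.
(1 + t + t² + t³ + t⁴ + t⁵) has coefficients 1,1,1,1,1,1,0,0 for degrees 0…7.
Finally multiplying by (1 + 3t)², the product of all factors after the first has coefficients 1,7,16,16,16,16,15,9 for degrees 0…7.
[t⁷] = 1·9 − 1·15 + 2·16 = 26.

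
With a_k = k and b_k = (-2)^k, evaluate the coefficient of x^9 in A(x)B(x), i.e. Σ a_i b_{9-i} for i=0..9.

Write out a_i and b_{9-i} for i = 0,…,9 and sum the products.
Σ = 0·(-512) + 1·256 + 2·(-128) + 3·64 + 4·(-32) + 5·16 + 6·(-8) + 7·4 + 8·(-2) + 9·1 = 117.

117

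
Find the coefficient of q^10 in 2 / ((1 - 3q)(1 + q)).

88574

The denominator gives the recurrence a_n = 2a_(n−1) + 3a_(n−2) for n ≥ 2; the numerator fixes a_0 = 2, a_1 = 4.
Iterating: 2, 4, 14, 40, 122, 364, 1094, 3280, 9842, 29524, 88574, so a_10 = 88574.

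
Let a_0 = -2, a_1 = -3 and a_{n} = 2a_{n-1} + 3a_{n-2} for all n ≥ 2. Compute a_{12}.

The ordinary generating function has denominator 1 - 2y - 3y^2.
Iterating the recurrence: a_0,…,a_{12} = -2, -3, -12, -33, -102, -303, -912, -2733, -8202, -24603, -73812, -221433, -664302.

-664302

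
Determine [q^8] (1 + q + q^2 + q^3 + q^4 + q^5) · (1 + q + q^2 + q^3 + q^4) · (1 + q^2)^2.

(1 + q + q^2 + q^3 + q^4 + q^5) has coefficients 1,1,1,1,1,1 for degrees 0…5.
(1 + q + q^2 + q^3 + q^4) has coefficients 1,1,1,1,1,0,0,0,0 for degrees 0…8.
Finally multiplying by (1 + q^2)^2, the product of all factors after the first has coefficients 1,1,3,3,4,3,3,1,1 for degrees 0…8.
[q^8] = 1·1 + 1·1 + 1·3 + 1·3 + 1·4 + 1·3 = 15.

15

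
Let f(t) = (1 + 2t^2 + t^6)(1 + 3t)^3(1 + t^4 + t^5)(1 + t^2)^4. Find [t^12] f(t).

(1 + 2t^2 + t^6) has coefficients 1,0,2,0,0,0,1 for degrees 0…6.
(1 + 3t)^3 has coefficients 1,9,27,27,0,0,0,0,0,0,0,0,0 for degrees 0…12.
Multiplying by (1 + t^4 + t^5) gives running coefficients 1,9,27,27,1,10,36,54,27,0,0,0,0 for degrees 0…12.
Finally multiplying by (1 + t^2)^4, the product of all factors after the first has coefficients 1,9,31,63,115,172,206,292,286,393,355,391,307 for degrees 0…12.
[t^12] = 1·307 + 2·355 + 1·206 = 1223.

1223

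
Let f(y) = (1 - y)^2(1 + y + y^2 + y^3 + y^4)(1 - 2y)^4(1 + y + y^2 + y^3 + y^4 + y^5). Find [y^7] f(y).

(1 - y)^2 has coefficients 1,-2,1 for degrees 0…2.
(1 + y + y^2 + y^3 + y^4) has coefficients 1,1,1,1,1,0,0,0 for degrees 0…7.
Multiplying by (1 - 2y)^4 gives running coefficients 1,-7,17,-15,1,0,8,-16 for degrees 0…7.
Finally multiplying by (1 + y + y^2 + y^3 + y^4 + y^5), the product of all factors after the first has coefficients 1,-6,11,-4,-3,-3,4,-5 for degrees 0…7.
[y^7] = 1·(-5) − 2·4 + 1·(-3) = -16.

-16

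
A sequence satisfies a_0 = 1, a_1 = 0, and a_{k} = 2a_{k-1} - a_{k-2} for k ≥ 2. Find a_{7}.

The ordinary generating function has denominator 1 - 2x + x^2.
Iterating the recurrence: a_0,…,a_{7} = 1, 0, -1, -2, -3, -4, -5, -6.

-6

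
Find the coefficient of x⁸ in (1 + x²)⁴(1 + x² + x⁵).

5

(1 + x²)⁴ has coefficients 1,0,4,0,6,0,4,0,1 for degrees 0…8.
(1 + x² + x⁵) has coefficients 1,0,1,0,0,1,0,0,0 for degrees 0…8.
[x⁸] = 1·0 + 4·0 + 6·0 + 4·1 + 1·1 = 5.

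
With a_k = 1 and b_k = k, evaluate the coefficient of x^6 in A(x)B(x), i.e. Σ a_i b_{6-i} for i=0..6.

21

Write out a_i and b_{6-i} for i = 0,…,6 and sum the products.
Σ = 1·6 + 1·5 + 1·4 + 1·3 + 1·2 + 1·1 + 1·0 = 21.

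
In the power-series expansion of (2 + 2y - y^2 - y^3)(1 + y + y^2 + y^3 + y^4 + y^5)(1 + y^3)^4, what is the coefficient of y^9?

(2 + 2y - y^2 - y^3) has coefficients 2,2,-1,-1 for degrees 0…3.
(1 + y + y^2 + y^3 + y^4 + y^5) has coefficients 1,1,1,1,1,1,0,0,0,0 for degrees 0…9.
Finally multiplying by (1 + y^3)^4, the product of all factors after the first has coefficients 1,1,1,5,5,5,10,10,10,10 for degrees 0…9.
[y^9] = 2·10 + 2·10 − 1·10 − 1·10 = 20.

20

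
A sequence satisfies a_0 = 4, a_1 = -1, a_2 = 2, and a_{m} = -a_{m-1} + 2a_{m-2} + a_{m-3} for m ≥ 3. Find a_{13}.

The ordinary generating function has denominator 1 + y - 2y^2 - y^3.
Iterating the recurrence: a_0,…,a_{13} = 4, -1, 2, 0, 3, -1, 7, -6, 19, -24, 56, -85, 173, -287.

-287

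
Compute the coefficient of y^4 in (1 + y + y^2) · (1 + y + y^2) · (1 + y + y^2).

6

(1 + y + y^2) has coefficients 1,1,1 for degrees 0…2.
(1 + y + y^2) has coefficients 1,1,1,0,0 for degrees 0…4.
Finally multiplying by (1 + y + y^2), the product of all factors after the first has coefficients 1,2,3,2,1 for degrees 0…4.
[y^4] = 1·1 + 1·2 + 1·3 = 6.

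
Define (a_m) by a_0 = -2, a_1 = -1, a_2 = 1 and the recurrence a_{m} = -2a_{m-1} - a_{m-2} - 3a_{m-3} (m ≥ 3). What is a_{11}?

The ordinary generating function has denominator 1 + 2z + z^2 + 3z^3.
Iterating the recurrence: a_0,…,a_{11} = -2, -1, 1, 5, -8, 8, -23, 62, -125, 257, -575, 1268.

1268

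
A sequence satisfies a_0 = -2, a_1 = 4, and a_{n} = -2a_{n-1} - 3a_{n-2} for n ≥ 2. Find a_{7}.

112

The ordinary generating function has denominator 1 + 2z + 3z^2.
Iterating the recurrence: a_0,…,a_{7} = -2, 4, -2, -8, 22, -20, -26, 112.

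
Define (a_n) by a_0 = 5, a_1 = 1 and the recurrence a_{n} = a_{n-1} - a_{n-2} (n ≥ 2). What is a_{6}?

The ordinary generating function has denominator 1 - y + y^2.
Iterating the recurrence: a_0,…,a_{6} = 5, 1, -4, -5, -1, 4, 5.

5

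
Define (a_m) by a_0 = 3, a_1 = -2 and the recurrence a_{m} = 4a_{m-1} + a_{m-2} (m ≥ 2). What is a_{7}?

The ordinary generating function has denominator 1 - 4y - y^2.
Iterating the recurrence: a_0,…,a_{7} = 3, -2, -5, -22, -93, -394, -1669, -7070.

-7070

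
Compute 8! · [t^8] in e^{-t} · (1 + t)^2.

The EGF product rule gives c_8 = Σ_{k_1+k_2=8} C(8; k_1,k_2) · ∏ g_i(k_i), where e^{-t} gives (-1)^k; (1+t)^2 gives the falling factorial (2)_k.
g_1(k) for k = 0…8: 1, -1, 1, -1, 1, -1, 1, -1, 1.
g_2(k) for k = 0…8: 1, 2, 2, 0, 0, 0, 0, 0, 0.
c_8 = Σ_k C(8,k)·g_1(k)·g_2(8−k) = 28·1·2 + 8·(-1)·2 + 1·1·1 = 56 − 16 + 1 = 41.

41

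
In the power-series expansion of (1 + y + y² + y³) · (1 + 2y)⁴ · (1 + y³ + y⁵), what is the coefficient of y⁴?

89

(1 + y + y² + y³) has coefficients 1,1,1,1 for degrees 0…3.
(1 + 2y)⁴ has coefficients 1,8,24,32,16 for degrees 0…4.
Finally multiplying by (1 + y³ + y⁵), the product of all factors after the first has coefficients 1,8,24,33,24 for degrees 0…4.
[y⁴] = 1·24 + 1·33 + 1·24 + 1·8 = 89.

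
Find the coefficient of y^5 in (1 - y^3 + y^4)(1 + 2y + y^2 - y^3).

(1 - y^3 + y^4) has coefficients 1,0,0,-1,1 for degrees 0…4.
(1 + 2y + y^2 - y^3) has coefficients 1,2,1,-1,0,0 for degrees 0…5.
[y^5] = 1·0 − 1·1 + 1·2 = 1.

1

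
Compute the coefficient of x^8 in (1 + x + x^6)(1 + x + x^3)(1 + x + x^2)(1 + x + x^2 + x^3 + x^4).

(1 + x + x^6) has coefficients 1,1,0,0,0,0,1 for degrees 0…6.
(1 + x + x^3) has coefficients 1,1,0,1,0,0,0,0,0 for degrees 0…8.
Multiplying by (1 + x + x^2) gives running coefficients 1,2,2,2,1,1,0,0,0 for degrees 0…8.
Finally multiplying by (1 + x + x^2 + x^3 + x^4), the product of all factors after the first has coefficients 1,3,5,7,8,8,6,4,2 for degrees 0…8.
[x^8] = 1·2 + 1·4 + 1·5 = 11.

11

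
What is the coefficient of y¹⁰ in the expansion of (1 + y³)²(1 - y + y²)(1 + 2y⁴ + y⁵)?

(1 + y³)² has coefficients 1,0,0,2,0,0,1 for degrees 0…6.
(1 - y + y²) has coefficients 1,-1,1,0,0,0,0,0,0,0,0 for degrees 0…10.
Finally multiplying by (1 + 2y⁴ + y⁵), the product of all factors after the first has coefficients 1,-1,1,0,2,-1,1,1,0,0,0 for degrees 0…10.
[y¹⁰] = 1·0 + 2·1 + 1·2 = 4.

4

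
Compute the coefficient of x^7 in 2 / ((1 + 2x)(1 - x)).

Partial fractions give a closed form: a_n = (4/3)·(-2)^n + (2/3)·1^n.
At n = 7: a_7 = -170.

-170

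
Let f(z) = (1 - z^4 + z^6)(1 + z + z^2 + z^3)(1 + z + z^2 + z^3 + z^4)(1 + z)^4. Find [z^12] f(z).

(1 - z^4 + z^6) has coefficients 1,0,0,0,-1,0,1 for degrees 0…6.
(1 + z + z^2 + z^3) has coefficients 1,1,1,1,0,0,0,0,0,0,0,0,0 for degrees 0…12.
Multiplying by (1 + z + z^2 + z^3 + z^4) gives running coefficients 1,2,3,4,4,3,2,1,0,0,0,0,0 for degrees 0…12.
Finally multiplying by (1 + z)^4, the product of all factors after the first has coefficients 1,6,17,32,47,57,57,47,32,17,6,1,0 for degrees 0…12.
[z^12] = 1·0 − 1·32 + 1·57 = 25.

25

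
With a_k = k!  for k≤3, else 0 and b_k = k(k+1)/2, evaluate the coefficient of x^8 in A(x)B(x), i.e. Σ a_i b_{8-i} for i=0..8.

Write out a_i and b_{8-i} for i = 0,…,8 and sum the products.
Σ = 1·36 + 1·28 + 2·21 + 6·15 + 0·10 + 0·6 + 0·3 + 0·1 + 0·0 = 196.

196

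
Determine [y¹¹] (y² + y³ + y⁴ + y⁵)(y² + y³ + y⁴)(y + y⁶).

2

(y² + y³ + y⁴ + y⁵) has coefficients 0,0,1,1,1,1 for degrees 0…5.
(y² + y³ + y⁴) has coefficients 0,0,1,1,1,0,0,0,0,0,0,0 for degrees 0…11.
Finally multiplying by (y + y⁶), the product of all factors after the first has coefficients 0,0,0,1,1,1,0,0,1,1,1,0 for degrees 0…11.
[y¹¹] = 1·1 + 1·1 + 1·0 + 1·0 = 2.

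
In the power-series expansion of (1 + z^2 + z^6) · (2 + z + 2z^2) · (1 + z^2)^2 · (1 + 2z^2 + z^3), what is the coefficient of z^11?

(1 + z^2 + z^6) has coefficients 1,0,1,0,0,0,1 for degrees 0…6.
(2 + z + 2z^2) has coefficients 2,1,2,0,0,0,0,0,0,0,0,0 for degrees 0…11.
Multiplying by (1 + z^2)^2 gives running coefficients 2,1,6,2,6,1,2,0,0,0,0,0 for degrees 0…11.
Finally multiplying by (1 + 2z^2 + z^3), the product of all factors after the first has coefficients 2,1,10,6,19,11,16,8,5,2,0,0 for degrees 0…11.
[z^11] = 1·0 + 1·2 + 1·11 = 13.

13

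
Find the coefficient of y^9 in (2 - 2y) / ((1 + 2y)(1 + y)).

-3068

Partial fractions give a closed form: a_n = (6)·(-2)^n + (-4)·(-1)^n.
At n = 9: a_9 = -3068.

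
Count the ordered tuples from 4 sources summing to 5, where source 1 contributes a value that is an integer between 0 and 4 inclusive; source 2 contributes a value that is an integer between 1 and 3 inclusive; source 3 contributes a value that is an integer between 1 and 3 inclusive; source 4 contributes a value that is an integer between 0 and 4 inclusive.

The generating function for the choices is (1 + t + t^2 + t^3 + t^4)·(t + t^2 + t^3)·(t + t^2 + t^3)·(1 + t + t^2 + t^3 + t^4); the count is [t^5].
(1 + t + t^2 + t^3 + t^4) has coefficients 1,1,1,1,1 for degrees 0…4.
(t + t^2 + t^3) has coefficients 0,1,1,1,0,0 for degrees 0…5.
Multiplying by (t + t^2 + t^3) gives running coefficients 0,0,1,2,3,2 for degrees 0…5.
Finally multiplying by (1 + t + t^2 + t^3 + t^4), the product of all factors after the first has coefficients 0,0,1,3,6,8 for degrees 0…5.
[t^5] = 1·8 + 1·6 + 1·3 + 1·1 + 1·0 = 18.

18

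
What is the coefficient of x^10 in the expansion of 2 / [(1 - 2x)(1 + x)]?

Partial fractions give a closed form: a_n = (4/3)·2^n + (2/3)·(-1)^n.
At n = 10: a_10 = 1366.

1366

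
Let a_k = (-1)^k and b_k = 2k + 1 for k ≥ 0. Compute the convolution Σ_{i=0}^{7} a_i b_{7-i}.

8

This is [x^7] in the product of the two ordinary generating functions.
Σ = 1·15 − 1·13 + 1·11 − 1·9 + 1·7 − 1·5 + 1·3 − 1·1 = 8.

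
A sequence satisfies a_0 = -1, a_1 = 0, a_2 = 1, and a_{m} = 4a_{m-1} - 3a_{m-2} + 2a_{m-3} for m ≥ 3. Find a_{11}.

The ordinary generating function has denominator 1 - 4q + 3q^2 - 2q^3.
Iterating the recurrence: a_0,…,a_{11} = -1, 0, 1, 2, 5, 16, 53, 174, 569, 1860, 6081, 19882.

19882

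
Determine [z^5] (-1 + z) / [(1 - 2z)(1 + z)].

-10

The denominator gives the recurrence a_n = a_(n−1) + 2a_(n−2) for n ≥ 2; the numerator fixes a_0 = -1, a_1 = 0.
Iterating: -1, 0, -2, -2, -6, -10, so a_5 = -10.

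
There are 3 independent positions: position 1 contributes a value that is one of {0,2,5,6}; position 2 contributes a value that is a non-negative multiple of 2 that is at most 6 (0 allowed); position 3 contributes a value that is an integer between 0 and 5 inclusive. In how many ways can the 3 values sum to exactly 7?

9

The generating function for the choices is (1 + z^2 + z^5 + z^6)·(1 + z^2 + z^4 + z^6)·(1 + z + z^2 + z^3 + z^4 + z^5); the count is [z^7].
(1 + z^2 + z^5 + z^6) has coefficients 1,0,1,0,0,1,1 for degrees 0…6.
(1 + z^2 + z^4 + z^6) has coefficients 1,0,1,0,1,0,1,0 for degrees 0…7.
Finally multiplying by (1 + z + z^2 + z^3 + z^4 + z^5), the product of all factors after the first has coefficients 1,1,2,2,3,3,3,3 for degrees 0…7.
[z^7] = 1·3 + 1·3 + 1·2 + 1·1 = 9.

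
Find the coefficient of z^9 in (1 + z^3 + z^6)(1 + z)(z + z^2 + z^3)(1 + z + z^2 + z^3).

8

(1 + z^3 + z^6) has coefficients 1,0,0,1,0,0,1 for degrees 0…6.
(1 + z) has coefficients 1,1,0,0,0,0,0,0,0,0 for degrees 0…9.
Multiplying by (z + z^2 + z^3) gives running coefficients 0,1,2,2,1,0,0,0,0,0 for degrees 0…9.
Finally multiplying by (1 + z + z^2 + z^3), the product of all factors after the first has coefficients 0,1,3,5,6,5,3,1,0,0 for degrees 0…9.
[z^9] = 1·0 + 1·3 + 1·5 = 8.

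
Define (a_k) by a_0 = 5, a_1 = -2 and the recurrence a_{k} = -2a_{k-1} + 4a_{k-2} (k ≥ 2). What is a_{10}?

The ordinary generating function has denominator 1 + 2q - 4q^2.
Iterating the recurrence: a_0,…,a_{10} = 5, -2, 24, -56, 208, -640, 2112, -6784, 22016, -71168, 230400.

230400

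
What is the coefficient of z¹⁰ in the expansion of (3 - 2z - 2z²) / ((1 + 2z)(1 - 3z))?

The denominator gives the recurrence a_n = a_(n−1) + 6a_(n−2) for n ≥ 3; the numerator fixes a_0 = 3, a_1 = 1, a_2 = 17.
Iterating: 3, 1, 17, 23, 125, 263, 1013, 2591, 8669, 24215, 76229, so a_10 = 76229.

76229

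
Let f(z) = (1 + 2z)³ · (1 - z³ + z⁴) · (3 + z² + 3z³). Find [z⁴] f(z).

(1 + 2z)³ has coefficients 1,6,12,8 for degrees 0…3.
(1 - z³ + z⁴) has coefficients 1,0,0,-1,1 for degrees 0…4.
Finally multiplying by (3 + z² + 3z³), the product of all factors after the first has coefficients 3,0,1,0,3 for degrees 0…4.
[z⁴] = 1·3 + 6·0 + 12·1 + 8·0 = 15.

15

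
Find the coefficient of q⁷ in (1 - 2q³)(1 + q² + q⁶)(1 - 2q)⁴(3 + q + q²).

-249

(1 - 2q³) has coefficients 1,0,0,-2 for degrees 0…3.
(1 + q² + q⁶) has coefficients 1,0,1,0,0,0,1,0 for degrees 0…7.
Multiplying by (1 - 2q)⁴ gives running coefficients 1,-8,25,-40,40,-32,17,-8 for degrees 0…7.
Finally multiplying by (3 + q + q²), the product of all factors after the first has coefficients 3,-23,68,-103,105,-96,59,-39 for degrees 0…7.
[q⁷] = 1·(-39) − 2·105 = -249.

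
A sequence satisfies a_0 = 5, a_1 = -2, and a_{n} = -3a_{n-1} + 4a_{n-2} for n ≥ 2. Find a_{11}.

-5872022

The ordinary generating function has denominator 1 + 3x - 4x^2.
Iterating the recurrence: a_0,…,a_{11} = 5, -2, 26, -86, 362, -1430, 5738, -22934, 91754, -366998, 1468010, -5872022.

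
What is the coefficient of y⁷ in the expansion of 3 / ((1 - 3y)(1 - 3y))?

The denominator gives the recurrence a_n = 6a_(n−1) − 9a_(n−2) for n ≥ 2; the numerator fixes a_0 = 3, a_1 = 18.
Iterating: 3, 18, 81, 324, 1215, 4374, 15309, 52488, so a_7 = 52488.

52488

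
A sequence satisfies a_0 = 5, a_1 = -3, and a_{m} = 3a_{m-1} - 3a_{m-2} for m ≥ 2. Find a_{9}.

The ordinary generating function has denominator 1 - 3z + 3z^2.
Iterating the recurrence: a_0,…,a_{9} = 5, -3, -24, -63, -117, -162, -135, 81, 648, 1701.

1701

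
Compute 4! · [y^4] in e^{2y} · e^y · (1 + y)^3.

The EGF product rule gives c_4 = Σ_{k_1+k_2+k_3=4} C(4; k_1,k_2,k_3) · ∏ g_i(k_i), where e^{2y} gives (2)^k; e^y gives (1)^k; (1+y)^3 gives the falling factorial (3)_k.
g_1(k) for k = 0…4: 1, 2, 4, 8, 16.
g_2(k) for k = 0…4: 1, 1, 1, 1, 1.
g_3(k) for k = 0…4: 1, 3, 6, 6, 0.
First combine the last two factors: h(k) = Σ_j C(k,j)·g_2(j)·g_3(k−j) for k = 0…4: 1, 4, 13, 34, 73.
c_4 = Σ_k C(4,k)·g_1(k)·h(4−k) = 1·1·73 + 4·2·34 + 6·4·13 + 4·8·4 + 1·16·1 = 73 + 272 + 312 + 128 + 16 = 801.

801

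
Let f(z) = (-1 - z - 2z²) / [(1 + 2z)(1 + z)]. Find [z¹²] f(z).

-8190

The denominator gives the recurrence a_n = −3a_(n−1) − 2a_(n−2) for n ≥ 3; the numerator fixes a_0 = -1, a_1 = 2, a_2 = -6.
Iterating: -1, 2, -6, 14, -30, 62, -126, 254, -510, 1022, -2046, 4094, -8190, so a_12 = -8190.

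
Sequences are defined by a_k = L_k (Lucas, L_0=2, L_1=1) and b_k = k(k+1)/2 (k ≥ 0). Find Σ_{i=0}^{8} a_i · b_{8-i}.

The convolution is the t^8 coefficient of A(t)B(t).
Σ = 2·36 + 1·28 + 3·21 + 4·15 + 7·10 + 11·6 + 18·3 + 29·1 + 47·0 = 442.

442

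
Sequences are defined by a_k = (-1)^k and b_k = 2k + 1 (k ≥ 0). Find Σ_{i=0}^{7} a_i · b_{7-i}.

8

The convolution is the t^7 coefficient of A(t)B(t).
Σ = 1·15 − 1·13 + 1·11 − 1·9 + 1·7 − 1·5 + 1·3 − 1·1 = 8.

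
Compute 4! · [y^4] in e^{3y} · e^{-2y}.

The EGF product rule gives c_4 = Σ_{k_1+k_2=4} C(4; k_1,k_2) · ∏ g_i(k_i), where e^{3y} gives (3)^k; e^{-2y} gives (-2)^k.
g_1(k) for k = 0…4: 1, 3, 9, 27, 81.
g_2(k) for k = 0…4: 1, -2, 4, -8, 16.
c_4 = Σ_k C(4,k)·g_1(k)·g_2(4−k) = 1·1·16 + 4·3·(-8) + 6·9·4 + 4·27·(-2) + 1·81·1 = 16 − 96 + 216 − 216 + 81 = 1.

1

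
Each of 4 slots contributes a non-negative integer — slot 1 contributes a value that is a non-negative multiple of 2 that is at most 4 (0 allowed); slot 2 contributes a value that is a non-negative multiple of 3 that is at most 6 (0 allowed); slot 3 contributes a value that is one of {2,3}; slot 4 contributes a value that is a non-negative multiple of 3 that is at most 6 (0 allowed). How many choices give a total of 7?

The generating function for the choices is (1 + z² + z⁴)·(1 + z³ + z⁶)·(z² + z³)·(1 + z³ + z⁶); the count is [z⁷].
(1 + z² + z⁴) has coefficients 1,0,1,0,1 for degrees 0…4.
(1 + z³ + z⁶) has coefficients 1,0,0,1,0,0,1,0 for degrees 0…7.
Multiplying by (z² + z³) gives running coefficients 0,0,1,1,0,1,1,0 for degrees 0…7.
Finally multiplying by (1 + z³ + z⁶), the product of all factors after the first has coefficients 0,0,1,1,0,2,2,0 for degrees 0…7.
[z⁷] = 1·0 + 1·2 + 1·1 = 3.

3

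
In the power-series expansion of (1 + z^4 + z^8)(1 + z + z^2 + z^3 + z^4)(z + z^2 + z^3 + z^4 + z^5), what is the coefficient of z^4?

4

(1 + z^4 + z^8) has coefficients 1,0,0,0,1 for degrees 0…4.
(1 + z + z^2 + z^3 + z^4) has coefficients 1,1,1,1,1 for degrees 0…4.
Finally multiplying by (z + z^2 + z^3 + z^4 + z^5), the product of all factors after the first has coefficients 0,1,2,3,4 for degrees 0…4.
[z^4] = 1·4 + 1·0 = 4.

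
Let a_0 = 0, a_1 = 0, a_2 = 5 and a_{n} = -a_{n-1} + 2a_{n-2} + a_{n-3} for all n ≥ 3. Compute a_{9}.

The ordinary generating function has denominator 1 + t - 2t^2 - t^3.
Iterating the recurrence: a_0,…,a_{9} = 0, 0, 5, -5, 15, -20, 45, -70, 140, -235.

-235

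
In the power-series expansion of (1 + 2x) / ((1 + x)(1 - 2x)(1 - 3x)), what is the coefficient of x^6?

2563

The denominator gives the recurrence a_n = 4a_(n−1) − a_(n−2) − 6a_(n−3) for n ≥ 3; the numerator fixes a_0 = 1, a_1 = 6, a_2 = 23.
Iterating: 1, 6, 23, 80, 261, 826, 2563, so a_6 = 2563.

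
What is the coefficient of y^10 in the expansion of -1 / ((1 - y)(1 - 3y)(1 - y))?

The denominator gives the recurrence a_n = 5a_(n−1) − 7a_(n−2) + 3a_(n−3) for n ≥ 3; the numerator fixes a_0 = -1, a_1 = -5, a_2 = -18.
Iterating: -1, -5, -18, -58, -179, -543, -1636, -4916, -14757, -44281, -132854, so a_10 = -132854.

-132854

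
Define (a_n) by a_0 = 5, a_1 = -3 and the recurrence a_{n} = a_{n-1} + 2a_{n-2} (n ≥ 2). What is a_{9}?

337

The ordinary generating function has denominator 1 - t - 2t^2.
Iterating the recurrence: a_0,…,a_{9} = 5, -3, 7, 1, 15, 17, 47, 81, 175, 337.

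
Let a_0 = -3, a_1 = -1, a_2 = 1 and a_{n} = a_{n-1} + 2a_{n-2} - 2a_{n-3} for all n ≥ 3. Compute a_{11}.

185

The ordinary generating function has denominator 1 - x - 2x^2 + 2x^3.
Iterating the recurrence: a_0,…,a_{11} = -3, -1, 1, 5, 9, 17, 25, 41, 57, 89, 121, 185.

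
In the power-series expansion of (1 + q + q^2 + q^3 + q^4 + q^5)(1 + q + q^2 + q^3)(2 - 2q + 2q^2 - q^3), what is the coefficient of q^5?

(1 + q + q^2 + q^3 + q^4 + q^5) has coefficients 1,1,1,1,1,1 for degrees 0…5.
(1 + q + q^2 + q^3) has coefficients 1,1,1,1,0,0 for degrees 0…5.
Finally multiplying by (2 - 2q + 2q^2 - q^3), the product of all factors after the first has coefficients 2,0,2,1,-1,1 for degrees 0…5.
[q^5] = 1·1 + 1·(-1) + 1·1 + 1·2 + 1·0 + 1·2 = 5.

5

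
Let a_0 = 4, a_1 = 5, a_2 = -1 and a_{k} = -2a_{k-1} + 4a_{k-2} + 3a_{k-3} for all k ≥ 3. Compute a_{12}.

-482364

The ordinary generating function has denominator 1 + 2z - 4z^2 - 3z^3.
Iterating the recurrence: a_0,…,a_{12} = 4, 5, -1, 34, -57, 247, -620, 2057, -5853, 18074, -53389, 161515, -482364.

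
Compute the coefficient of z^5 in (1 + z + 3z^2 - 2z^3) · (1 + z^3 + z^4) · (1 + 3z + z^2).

(1 + z + 3z^2 - 2z^3) has coefficients 1,1,3,-2 for degrees 0…3.
(1 + z^3 + z^4) has coefficients 1,0,0,1,1,0 for degrees 0…5.
Finally multiplying by (1 + 3z + z^2), the product of all factors after the first has coefficients 1,3,1,1,4,4 for degrees 0…5.
[z^5] = 1·4 + 1·4 + 3·1 − 2·1 = 9.

9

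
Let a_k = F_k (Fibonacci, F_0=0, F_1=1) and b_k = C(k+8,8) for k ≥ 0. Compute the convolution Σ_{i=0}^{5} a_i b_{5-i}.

This is [x^5] in the product of the two ordinary generating functions.
Σ = 0·1287 + 1·495 + 1·165 + 2·45 + 3·9 + 5·1 = 782.

782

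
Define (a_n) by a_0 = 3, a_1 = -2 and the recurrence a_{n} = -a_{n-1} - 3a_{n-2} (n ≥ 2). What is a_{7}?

The ordinary generating function has denominator 1 + x + 3x^2.
Iterating the recurrence: a_0,…,a_{7} = 3, -2, -7, 13, 8, -47, 23, 118.

118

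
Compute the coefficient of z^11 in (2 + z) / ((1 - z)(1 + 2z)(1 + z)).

-4095

Partial fractions give a closed form: a_n = (1/2)·1^n + (2)·(-2)^n + (-1/2)·(-1)^n.
At n = 11: a_11 = -4095.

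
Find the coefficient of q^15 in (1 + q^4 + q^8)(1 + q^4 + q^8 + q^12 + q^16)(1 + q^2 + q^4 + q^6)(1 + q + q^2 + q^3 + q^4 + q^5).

17

(1 + q^4 + q^8) has coefficients 1,0,0,0,1,0,0,0,1 for degrees 0…8.
(1 + q^4 + q^8 + q^12 + q^16) has coefficients 1,0,0,0,1,0,0,0,1,0,0,0,1,0,0,0 for degrees 0…15.
Multiplying by (1 + q^2 + q^4 + q^6) gives running coefficients 1,0,1,0,2,0,2,0,2,0,2,0,2,0,2,0 for degrees 0…15.
Finally multiplying by (1 + q + q^2 + q^3 + q^4 + q^5), the product of all factors after the first has coefficients 1,1,2,2,4,4,5,5,6,6,6,6,6,6,6,6 for degrees 0…15.
[q^15] = 1·6 + 1·6 + 1·5 = 17.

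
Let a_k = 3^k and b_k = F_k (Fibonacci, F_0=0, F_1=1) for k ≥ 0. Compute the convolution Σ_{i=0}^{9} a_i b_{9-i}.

This is [x^9] in the product of the two ordinary generating functions.
Σ = 1·34 + 3·21 + 9·13 + 27·8 + 81·5 + 243·3 + 729·2 + 2187·1 + 6561·1 + 19683·0 = 11770.

11770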